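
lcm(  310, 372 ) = 1860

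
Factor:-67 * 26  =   - 1742 = - 2^1* 13^1*67^1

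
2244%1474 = 770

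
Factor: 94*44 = 2^3*11^1*47^1 =4136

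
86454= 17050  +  69404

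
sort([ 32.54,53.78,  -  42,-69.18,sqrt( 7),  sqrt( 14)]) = [-69.18  ,-42, sqrt( 7 ),sqrt(14 ),32.54,  53.78 ] 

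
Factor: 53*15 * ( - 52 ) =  - 2^2 * 3^1*5^1*13^1*53^1 = - 41340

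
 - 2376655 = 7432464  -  9809119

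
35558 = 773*46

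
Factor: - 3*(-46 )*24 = 2^4*3^2*23^1= 3312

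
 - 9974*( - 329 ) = 3281446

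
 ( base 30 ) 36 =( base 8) 140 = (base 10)96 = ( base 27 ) 3F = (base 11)88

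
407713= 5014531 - 4606818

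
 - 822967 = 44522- 867489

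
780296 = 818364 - 38068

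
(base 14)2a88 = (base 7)31031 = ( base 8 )16620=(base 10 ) 7568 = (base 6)55012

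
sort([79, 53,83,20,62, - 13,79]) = [-13,  20,53,62,79,79,83] 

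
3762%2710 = 1052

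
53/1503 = 53/1503 = 0.04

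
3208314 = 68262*47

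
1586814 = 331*4794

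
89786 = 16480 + 73306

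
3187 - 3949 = - 762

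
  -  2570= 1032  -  3602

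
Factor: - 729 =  - 3^6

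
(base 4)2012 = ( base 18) 78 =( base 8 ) 206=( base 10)134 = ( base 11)112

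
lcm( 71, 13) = 923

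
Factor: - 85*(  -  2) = 2^1*5^1*17^1 = 170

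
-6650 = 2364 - 9014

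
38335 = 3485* 11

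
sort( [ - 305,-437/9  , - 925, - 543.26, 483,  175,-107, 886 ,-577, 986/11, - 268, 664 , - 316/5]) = [ - 925, - 577,-543.26 , - 305, - 268, - 107 , -316/5, - 437/9,986/11, 175, 483, 664, 886]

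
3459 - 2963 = 496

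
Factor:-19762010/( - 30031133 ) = 2^1  *  5^1 *11^( - 1)*787^( - 1 )*3469^( - 1)*1976201^1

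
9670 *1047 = 10124490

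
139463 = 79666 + 59797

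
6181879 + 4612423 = 10794302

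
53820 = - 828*(-65 )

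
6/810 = 1/135=0.01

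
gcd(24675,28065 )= 15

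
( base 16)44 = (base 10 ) 68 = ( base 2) 1000100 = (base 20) 38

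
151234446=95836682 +55397764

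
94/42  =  2  +  5/21=2.24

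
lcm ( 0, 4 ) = 0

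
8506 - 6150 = 2356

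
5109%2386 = 337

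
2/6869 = 2/6869 = 0.00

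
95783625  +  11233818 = 107017443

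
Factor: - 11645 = -5^1*17^1*137^1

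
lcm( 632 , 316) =632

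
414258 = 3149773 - 2735515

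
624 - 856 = -232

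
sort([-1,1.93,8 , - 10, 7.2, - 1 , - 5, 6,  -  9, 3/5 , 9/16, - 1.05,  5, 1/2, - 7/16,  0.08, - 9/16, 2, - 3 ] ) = [ - 10,-9 , - 5, - 3 ,  -  1.05, -1, - 1, - 9/16,- 7/16, 0.08,1/2,9/16 , 3/5,  1.93,  2, 5,6, 7.2,8 ]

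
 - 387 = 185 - 572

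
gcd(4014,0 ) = 4014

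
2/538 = 1/269 = 0.00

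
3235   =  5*647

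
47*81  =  3807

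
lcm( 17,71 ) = 1207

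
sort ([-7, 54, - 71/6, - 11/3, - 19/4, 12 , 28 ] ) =[ - 71/6, - 7, - 19/4, - 11/3, 12, 28,54]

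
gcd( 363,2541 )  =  363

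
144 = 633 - 489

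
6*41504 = 249024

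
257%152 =105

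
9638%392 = 230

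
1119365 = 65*17221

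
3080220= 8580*359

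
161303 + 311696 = 472999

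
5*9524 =47620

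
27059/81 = 334 + 5/81 = 334.06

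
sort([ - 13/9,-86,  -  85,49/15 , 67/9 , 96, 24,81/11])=[ - 86, - 85,-13/9,49/15, 81/11,  67/9  ,  24, 96]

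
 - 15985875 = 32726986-48712861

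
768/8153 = 768/8153=0.09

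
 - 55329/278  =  -200 + 271/278 = - 199.03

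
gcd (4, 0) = 4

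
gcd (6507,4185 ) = 27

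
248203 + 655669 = 903872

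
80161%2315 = 1451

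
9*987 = 8883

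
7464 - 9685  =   - 2221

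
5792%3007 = 2785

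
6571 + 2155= 8726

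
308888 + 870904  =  1179792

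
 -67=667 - 734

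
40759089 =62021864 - 21262775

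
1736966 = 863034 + 873932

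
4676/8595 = 4676/8595 = 0.54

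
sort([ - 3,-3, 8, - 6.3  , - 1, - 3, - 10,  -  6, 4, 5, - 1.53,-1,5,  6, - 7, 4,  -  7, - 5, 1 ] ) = [ - 10 , - 7, - 7, - 6.3,-6, - 5, - 3, - 3, - 3,-1.53, - 1, - 1, 1, 4,4,5 , 5,  6, 8 ] 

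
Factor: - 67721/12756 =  - 2^(-2) * 3^( - 1 )*241^1  *  281^1*1063^(  -  1 ) 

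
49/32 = 1 + 17/32 = 1.53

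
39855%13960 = 11935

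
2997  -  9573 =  - 6576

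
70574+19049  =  89623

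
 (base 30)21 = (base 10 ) 61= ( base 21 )2j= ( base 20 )31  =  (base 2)111101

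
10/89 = 10/89=0.11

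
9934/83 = 9934/83 = 119.69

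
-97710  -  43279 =-140989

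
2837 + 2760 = 5597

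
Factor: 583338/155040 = 2^ ( - 4)*5^( - 1) * 7^1 *43^1 = 301/80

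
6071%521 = 340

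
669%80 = 29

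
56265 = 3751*15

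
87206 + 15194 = 102400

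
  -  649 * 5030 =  -3264470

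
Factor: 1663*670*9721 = 2^1*5^1*67^1*1663^1*9721^1 = 10831235410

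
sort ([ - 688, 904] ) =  [ - 688,904 ] 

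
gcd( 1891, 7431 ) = 1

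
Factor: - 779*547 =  -19^1*41^1 * 547^1 = - 426113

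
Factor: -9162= - 2^1 *3^2* 509^1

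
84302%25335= 8297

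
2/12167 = 2/12167 = 0.00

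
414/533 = 414/533 = 0.78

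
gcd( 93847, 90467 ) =13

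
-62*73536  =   - 4559232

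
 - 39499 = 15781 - 55280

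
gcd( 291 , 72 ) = 3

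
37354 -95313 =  - 57959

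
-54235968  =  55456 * ( - 978)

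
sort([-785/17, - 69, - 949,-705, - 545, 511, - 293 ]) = [-949, - 705, - 545,-293,-69, - 785/17 , 511 ]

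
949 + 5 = 954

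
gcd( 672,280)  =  56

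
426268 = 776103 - 349835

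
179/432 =179/432 =0.41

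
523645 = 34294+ 489351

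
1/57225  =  1/57225=0.00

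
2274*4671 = 10621854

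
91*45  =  4095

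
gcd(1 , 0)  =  1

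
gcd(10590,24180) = 30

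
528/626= 264/313 =0.84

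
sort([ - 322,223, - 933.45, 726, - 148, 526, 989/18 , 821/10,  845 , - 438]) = [ - 933.45, - 438,  -  322, - 148,989/18, 821/10 , 223, 526, 726,845] 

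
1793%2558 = 1793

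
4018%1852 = 314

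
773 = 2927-2154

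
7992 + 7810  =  15802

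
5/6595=1/1319 = 0.00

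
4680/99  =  520/11 =47.27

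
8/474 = 4/237=0.02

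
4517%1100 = 117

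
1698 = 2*849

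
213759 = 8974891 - 8761132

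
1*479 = 479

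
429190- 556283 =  - 127093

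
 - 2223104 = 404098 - 2627202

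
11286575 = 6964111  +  4322464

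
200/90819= 200/90819 = 0.00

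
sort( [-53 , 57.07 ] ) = [-53,57.07]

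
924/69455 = 924/69455  =  0.01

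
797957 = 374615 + 423342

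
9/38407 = 9/38407 =0.00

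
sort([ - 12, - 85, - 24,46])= [ - 85, - 24,- 12,46] 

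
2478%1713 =765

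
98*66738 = 6540324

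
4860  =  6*810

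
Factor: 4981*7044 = 35086164 = 2^2 *3^1* 17^1*293^1*587^1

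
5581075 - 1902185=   3678890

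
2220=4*555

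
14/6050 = 7/3025= 0.00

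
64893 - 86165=  -  21272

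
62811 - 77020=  - 14209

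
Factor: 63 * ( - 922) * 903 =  - 2^1*3^3*7^2*43^1*461^1 = -52451658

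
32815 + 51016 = 83831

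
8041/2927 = 2 + 2187/2927 = 2.75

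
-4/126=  - 2/63= -0.03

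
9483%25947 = 9483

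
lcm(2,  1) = 2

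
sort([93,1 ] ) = [ 1,  93 ]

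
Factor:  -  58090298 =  - 2^1*7^1*193^1 *21499^1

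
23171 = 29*799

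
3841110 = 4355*882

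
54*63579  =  3433266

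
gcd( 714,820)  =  2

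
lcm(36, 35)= 1260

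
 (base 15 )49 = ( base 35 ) 1Y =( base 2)1000101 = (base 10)69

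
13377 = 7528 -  - 5849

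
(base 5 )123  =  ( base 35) 13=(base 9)42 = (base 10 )38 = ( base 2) 100110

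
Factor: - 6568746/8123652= -2^(  -  1)*3^(-3) * 25073^( - 1)*1094791^1 = - 1094791/1353942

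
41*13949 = 571909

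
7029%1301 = 524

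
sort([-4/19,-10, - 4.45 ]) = [ - 10, - 4.45, - 4/19] 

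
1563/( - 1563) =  - 1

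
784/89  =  784/89  =  8.81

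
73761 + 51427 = 125188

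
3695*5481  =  20252295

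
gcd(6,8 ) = 2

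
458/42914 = 229/21457= 0.01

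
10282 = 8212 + 2070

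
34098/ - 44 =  - 17049/22 = - 774.95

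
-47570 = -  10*4757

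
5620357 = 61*92137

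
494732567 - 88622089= 406110478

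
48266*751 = 36247766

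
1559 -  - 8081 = 9640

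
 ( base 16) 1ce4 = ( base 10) 7396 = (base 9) 11127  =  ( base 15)22D1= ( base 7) 30364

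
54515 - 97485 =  - 42970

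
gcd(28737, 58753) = 1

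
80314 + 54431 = 134745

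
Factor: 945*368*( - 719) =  - 250039440 = -  2^4*3^3*5^1*7^1*23^1*719^1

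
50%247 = 50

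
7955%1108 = 199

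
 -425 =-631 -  - 206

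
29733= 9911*3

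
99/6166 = 99/6166 = 0.02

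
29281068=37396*783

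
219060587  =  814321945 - 595261358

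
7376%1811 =132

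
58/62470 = 29/31235 = 0.00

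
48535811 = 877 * 55343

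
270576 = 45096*6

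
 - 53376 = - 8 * 6672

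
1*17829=17829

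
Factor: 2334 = 2^1*3^1*389^1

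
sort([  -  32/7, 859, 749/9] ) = [ - 32/7,749/9,859 ] 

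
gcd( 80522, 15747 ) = 1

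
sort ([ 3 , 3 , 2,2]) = [ 2 , 2 , 3,3 ]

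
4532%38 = 10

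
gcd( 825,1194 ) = 3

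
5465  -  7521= - 2056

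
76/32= 2+3/8 =2.38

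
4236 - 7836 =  - 3600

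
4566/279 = 16+34/93 = 16.37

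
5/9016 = 5/9016=0.00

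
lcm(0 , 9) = 0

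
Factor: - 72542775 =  - 3^1*5^2*29^1* 33353^1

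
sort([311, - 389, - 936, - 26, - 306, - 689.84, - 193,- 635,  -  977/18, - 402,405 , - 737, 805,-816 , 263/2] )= [ - 936, - 816, - 737, - 689.84, - 635  , - 402,- 389 , - 306,-193, - 977/18, - 26, 263/2, 311, 405 , 805]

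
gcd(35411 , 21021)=1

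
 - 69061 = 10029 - 79090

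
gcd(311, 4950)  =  1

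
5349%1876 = 1597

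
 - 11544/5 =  - 11544/5 = - 2308.80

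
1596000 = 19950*80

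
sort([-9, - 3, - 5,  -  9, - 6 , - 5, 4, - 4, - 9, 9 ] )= [ - 9,-9, - 9,-6, - 5,-5, - 4,-3,  4,9]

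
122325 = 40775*3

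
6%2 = 0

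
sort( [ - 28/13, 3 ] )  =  [- 28/13,3 ] 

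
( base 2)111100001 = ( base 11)3A8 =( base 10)481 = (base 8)741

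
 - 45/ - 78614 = 45/78614 = 0.00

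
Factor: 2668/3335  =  4/5 =2^2*5^( - 1 ) 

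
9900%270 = 180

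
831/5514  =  277/1838   =  0.15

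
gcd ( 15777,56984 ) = 1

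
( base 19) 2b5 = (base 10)936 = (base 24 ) 1f0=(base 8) 1650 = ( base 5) 12221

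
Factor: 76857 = 3^1*11^1*17^1*137^1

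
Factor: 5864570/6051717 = 2^1*3^ ( - 2)*5^1*7^( - 1)*96059^( - 1 )*586457^1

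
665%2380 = 665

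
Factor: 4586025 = 3^1* 5^2 * 47^1*1301^1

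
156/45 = 52/15 = 3.47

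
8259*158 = 1304922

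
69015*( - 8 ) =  - 552120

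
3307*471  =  1557597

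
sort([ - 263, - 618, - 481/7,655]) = [ - 618 , - 263, - 481/7,655]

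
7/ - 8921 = - 1 + 8914/8921 = - 0.00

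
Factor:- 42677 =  -42677^1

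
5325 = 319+5006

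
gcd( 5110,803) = 73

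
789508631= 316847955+472660676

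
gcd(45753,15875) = 1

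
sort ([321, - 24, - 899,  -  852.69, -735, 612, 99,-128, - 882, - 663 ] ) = [ - 899, - 882, - 852.69, - 735, - 663, - 128, - 24, 99, 321,  612]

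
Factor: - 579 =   -  3^1*193^1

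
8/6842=4/3421 = 0.00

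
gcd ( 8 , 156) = 4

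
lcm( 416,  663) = 21216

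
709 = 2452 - 1743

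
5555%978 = 665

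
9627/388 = 9627/388 = 24.81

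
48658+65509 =114167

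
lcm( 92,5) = 460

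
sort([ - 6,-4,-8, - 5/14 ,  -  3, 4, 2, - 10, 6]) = [ - 10,-8, - 6,-4,-3, - 5/14, 2, 4,6]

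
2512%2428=84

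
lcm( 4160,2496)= 12480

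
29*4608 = 133632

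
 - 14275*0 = 0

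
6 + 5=11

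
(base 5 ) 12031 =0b1101111011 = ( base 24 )1d3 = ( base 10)891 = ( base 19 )28H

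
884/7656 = 221/1914 = 0.12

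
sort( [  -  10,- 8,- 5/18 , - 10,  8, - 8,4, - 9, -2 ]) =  [ - 10, - 10 , - 9 , - 8 , - 8, - 2, - 5/18, 4,  8]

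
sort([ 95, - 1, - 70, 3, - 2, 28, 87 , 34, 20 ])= [ - 70, - 2, - 1,3, 20, 28, 34, 87, 95]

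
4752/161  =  4752/161 = 29.52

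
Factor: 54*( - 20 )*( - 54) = 58320=2^4 *3^6* 5^1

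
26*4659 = 121134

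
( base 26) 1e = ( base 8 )50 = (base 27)1d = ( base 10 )40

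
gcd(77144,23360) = 8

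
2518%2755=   2518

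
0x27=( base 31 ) 18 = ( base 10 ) 39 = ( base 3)1110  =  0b100111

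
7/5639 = 7/5639 = 0.00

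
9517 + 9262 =18779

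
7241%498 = 269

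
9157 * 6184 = 56626888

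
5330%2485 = 360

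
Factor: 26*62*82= 132184 = 2^3 * 13^1 * 31^1*41^1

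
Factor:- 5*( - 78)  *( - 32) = -2^6 * 3^1*5^1*13^1 = - 12480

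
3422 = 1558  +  1864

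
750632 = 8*93829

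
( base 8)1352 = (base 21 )1eb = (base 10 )746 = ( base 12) 522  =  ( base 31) o2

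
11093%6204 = 4889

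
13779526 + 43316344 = 57095870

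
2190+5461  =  7651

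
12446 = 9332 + 3114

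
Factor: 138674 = 2^1  *69337^1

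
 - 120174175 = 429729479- 549903654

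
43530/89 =489 + 9/89 = 489.10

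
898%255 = 133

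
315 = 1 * 315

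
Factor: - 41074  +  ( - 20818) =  - 2^2* 15473^1=- 61892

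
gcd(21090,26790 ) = 570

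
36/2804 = 9/701= 0.01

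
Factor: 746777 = 746777^1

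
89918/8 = 11239 + 3/4 = 11239.75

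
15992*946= 15128432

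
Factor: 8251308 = 2^2*3^5*13^1*653^1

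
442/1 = 442 = 442.00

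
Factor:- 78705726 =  - 2^1*3^1* 11^1*89^1*13399^1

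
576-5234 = -4658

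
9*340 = 3060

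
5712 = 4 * 1428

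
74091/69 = 1073+ 18/23=1073.78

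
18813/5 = 3762 + 3/5 = 3762.60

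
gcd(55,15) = 5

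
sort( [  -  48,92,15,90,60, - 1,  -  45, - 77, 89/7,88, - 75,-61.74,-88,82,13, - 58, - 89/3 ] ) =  [-88, - 77, - 75, -61.74, - 58,-48, - 45, -89/3,  -  1,89/7,13,15, 60,82,88, 90, 92 ]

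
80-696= - 616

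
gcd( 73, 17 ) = 1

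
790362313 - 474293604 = 316068709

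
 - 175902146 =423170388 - 599072534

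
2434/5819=2434/5819=0.42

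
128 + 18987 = 19115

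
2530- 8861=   -  6331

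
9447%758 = 351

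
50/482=25/241 = 0.10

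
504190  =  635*794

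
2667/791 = 3 + 42/113 = 3.37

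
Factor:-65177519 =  -11^1*5925229^1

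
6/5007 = 2/1669 = 0.00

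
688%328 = 32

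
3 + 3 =6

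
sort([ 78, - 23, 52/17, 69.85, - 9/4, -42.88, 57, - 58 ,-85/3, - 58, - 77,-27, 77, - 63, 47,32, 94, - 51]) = [ - 77, - 63,-58,-58,  -  51, - 42.88,-85/3, -27, - 23,-9/4, 52/17, 32,47, 57, 69.85,77, 78,94 ]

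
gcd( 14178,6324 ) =102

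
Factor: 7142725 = 5^2*285709^1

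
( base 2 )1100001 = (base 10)97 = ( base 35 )2r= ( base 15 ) 67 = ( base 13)76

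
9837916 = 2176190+7661726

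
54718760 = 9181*5960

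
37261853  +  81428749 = 118690602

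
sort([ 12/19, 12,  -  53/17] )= [-53/17 , 12/19 , 12 ] 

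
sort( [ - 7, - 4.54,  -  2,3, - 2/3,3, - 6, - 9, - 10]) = [ - 10,-9,-7, - 6, - 4.54, - 2,-2/3,  3,3]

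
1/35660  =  1/35660 = 0.00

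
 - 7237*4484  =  - 32450708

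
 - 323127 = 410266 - 733393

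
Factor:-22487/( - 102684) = 2^ (  -  2) * 3^( - 1 )*43^(-1)*113^1= 113/516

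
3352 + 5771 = 9123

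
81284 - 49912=31372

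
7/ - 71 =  - 7/71 = - 0.10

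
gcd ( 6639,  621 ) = 3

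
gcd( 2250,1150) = 50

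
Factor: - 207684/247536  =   - 641/764 =- 2^ ( - 2) * 191^( - 1)*641^1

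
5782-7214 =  - 1432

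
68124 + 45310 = 113434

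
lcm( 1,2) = 2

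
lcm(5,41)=205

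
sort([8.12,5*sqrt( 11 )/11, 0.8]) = [0.8, 5*sqrt( 11) /11,8.12]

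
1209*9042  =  10931778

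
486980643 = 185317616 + 301663027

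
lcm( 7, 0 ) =0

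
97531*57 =5559267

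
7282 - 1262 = 6020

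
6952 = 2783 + 4169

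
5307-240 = 5067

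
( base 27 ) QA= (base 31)MU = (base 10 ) 712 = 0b1011001000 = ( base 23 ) 17M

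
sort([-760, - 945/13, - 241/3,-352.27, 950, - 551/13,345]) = [ - 760, - 352.27, - 241/3,-945/13 , - 551/13,345,950 ]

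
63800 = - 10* ( - 6380)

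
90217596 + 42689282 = 132906878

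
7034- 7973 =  - 939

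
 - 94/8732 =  - 1 + 4319/4366=-0.01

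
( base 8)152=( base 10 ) 106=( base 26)42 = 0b1101010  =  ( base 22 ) 4I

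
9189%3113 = 2963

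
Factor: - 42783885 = -3^2* 5^1 * 950753^1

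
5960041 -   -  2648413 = 8608454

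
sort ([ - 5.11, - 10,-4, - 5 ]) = [-10,-5.11, - 5,-4]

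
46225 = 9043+37182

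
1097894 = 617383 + 480511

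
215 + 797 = 1012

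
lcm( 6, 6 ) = 6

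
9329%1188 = 1013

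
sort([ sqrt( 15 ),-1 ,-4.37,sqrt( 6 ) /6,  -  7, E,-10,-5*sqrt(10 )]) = [ - 5*sqrt (10 ),-10, - 7, - 4.37, - 1,sqrt( 6) /6 , E,sqrt(15)]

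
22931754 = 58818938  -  35887184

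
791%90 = 71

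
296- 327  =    -  31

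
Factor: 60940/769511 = 2^2 * 5^1 * 11^1 * 23^( - 1) * 277^1*33457^( - 1)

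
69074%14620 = 10594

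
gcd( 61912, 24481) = 1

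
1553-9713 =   -  8160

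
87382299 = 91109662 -3727363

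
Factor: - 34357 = - 17^1*43^1*47^1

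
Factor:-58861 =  - 11^1*5351^1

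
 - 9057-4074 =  - 13131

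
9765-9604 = 161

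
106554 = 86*1239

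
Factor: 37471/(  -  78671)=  - 7^1*53^1*101^1*151^(  -  1) * 521^ ( - 1 )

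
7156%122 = 80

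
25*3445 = 86125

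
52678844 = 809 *65116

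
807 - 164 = 643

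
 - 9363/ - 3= 3121+0/1  =  3121.00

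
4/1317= 4/1317 = 0.00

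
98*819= 80262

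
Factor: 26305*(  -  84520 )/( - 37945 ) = 2^3*5^1*2113^1*5261^1*7589^( - 1) = 444659720/7589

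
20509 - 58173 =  - 37664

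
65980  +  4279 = 70259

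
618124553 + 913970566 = 1532095119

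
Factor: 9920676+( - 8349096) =1571580 = 2^2*3^2*5^1*8731^1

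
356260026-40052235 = 316207791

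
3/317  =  3/317 = 0.01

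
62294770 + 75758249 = 138053019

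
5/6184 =5/6184 =0.00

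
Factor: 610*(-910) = - 555100 = -2^2*5^2 * 7^1*13^1 * 61^1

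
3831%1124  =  459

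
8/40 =1/5  =  0.20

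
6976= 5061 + 1915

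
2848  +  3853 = 6701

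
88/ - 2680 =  - 11/335 = -0.03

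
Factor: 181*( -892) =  - 2^2*181^1*223^1 = - 161452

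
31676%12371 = 6934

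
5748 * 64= 367872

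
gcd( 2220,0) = 2220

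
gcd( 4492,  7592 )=4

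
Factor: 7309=7309^1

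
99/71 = 99/71 = 1.39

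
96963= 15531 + 81432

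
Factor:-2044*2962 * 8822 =- 53411281616 = -2^4*7^1*11^1*73^1*401^1* 1481^1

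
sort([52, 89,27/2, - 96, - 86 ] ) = [ - 96,-86, 27/2,52, 89]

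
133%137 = 133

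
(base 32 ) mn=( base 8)1327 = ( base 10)727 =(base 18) 247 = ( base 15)337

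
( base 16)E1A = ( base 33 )3ad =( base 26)58m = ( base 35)2x5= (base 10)3610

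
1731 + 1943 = 3674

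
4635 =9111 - 4476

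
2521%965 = 591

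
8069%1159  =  1115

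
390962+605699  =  996661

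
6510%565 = 295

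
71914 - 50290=21624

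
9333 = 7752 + 1581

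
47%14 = 5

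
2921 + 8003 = 10924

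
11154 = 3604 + 7550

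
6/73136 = 3/36568=0.00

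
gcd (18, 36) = 18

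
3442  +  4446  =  7888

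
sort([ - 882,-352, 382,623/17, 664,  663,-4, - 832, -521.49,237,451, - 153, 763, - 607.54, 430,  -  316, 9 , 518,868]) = [ - 882, - 832, - 607.54, - 521.49, - 352, - 316, - 153,  -  4, 9, 623/17, 237,382,430,451, 518, 663,  664,763, 868] 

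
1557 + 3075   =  4632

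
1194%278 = 82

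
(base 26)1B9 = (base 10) 971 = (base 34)SJ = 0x3cb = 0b1111001011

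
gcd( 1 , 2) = 1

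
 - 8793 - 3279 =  - 12072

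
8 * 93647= 749176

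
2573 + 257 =2830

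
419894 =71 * 5914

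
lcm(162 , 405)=810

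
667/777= 667/777 = 0.86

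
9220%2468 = 1816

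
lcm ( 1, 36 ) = 36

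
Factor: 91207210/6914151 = 2^1*3^( - 2 )*5^1*17^1*29^(  -  1)*59^(-1) * 449^( - 1)*536513^1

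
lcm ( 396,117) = 5148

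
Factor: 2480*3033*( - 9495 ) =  - 71419870800= - 2^4*3^4*5^2*31^1*211^1 * 337^1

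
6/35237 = 6/35237 = 0.00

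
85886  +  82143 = 168029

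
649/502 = 1  +  147/502 = 1.29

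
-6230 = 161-6391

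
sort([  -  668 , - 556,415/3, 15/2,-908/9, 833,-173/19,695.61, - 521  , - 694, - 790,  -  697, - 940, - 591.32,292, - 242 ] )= [ - 940,-790, - 697, - 694,-668, - 591.32, -556,-521, - 242,-908/9, - 173/19,15/2, 415/3,292,695.61, 833]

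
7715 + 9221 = 16936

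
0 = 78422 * 0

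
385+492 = 877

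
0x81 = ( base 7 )243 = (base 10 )129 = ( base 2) 10000001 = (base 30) 49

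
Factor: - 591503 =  -11^1 * 53773^1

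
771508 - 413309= 358199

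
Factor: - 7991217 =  - 3^4 * 13^1*7589^1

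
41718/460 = 20859/230 = 90.69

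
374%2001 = 374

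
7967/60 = 7967/60 = 132.78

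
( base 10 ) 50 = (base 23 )24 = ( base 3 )1212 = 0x32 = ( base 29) 1L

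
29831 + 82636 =112467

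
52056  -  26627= 25429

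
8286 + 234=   8520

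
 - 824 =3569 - 4393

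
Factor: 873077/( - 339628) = -2^(  -  2) * 67^1*83^1*157^1*197^(-1)*431^( - 1 ) 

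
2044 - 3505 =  - 1461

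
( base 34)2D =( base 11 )74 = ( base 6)213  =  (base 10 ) 81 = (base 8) 121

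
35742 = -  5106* (-7)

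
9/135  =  1/15 = 0.07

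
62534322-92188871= - 29654549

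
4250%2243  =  2007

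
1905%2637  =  1905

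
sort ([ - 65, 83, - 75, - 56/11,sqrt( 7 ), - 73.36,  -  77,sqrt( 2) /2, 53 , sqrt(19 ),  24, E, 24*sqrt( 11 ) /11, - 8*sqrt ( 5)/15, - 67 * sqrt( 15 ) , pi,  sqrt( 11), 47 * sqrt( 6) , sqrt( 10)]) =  [ - 67 * sqrt( 15),-77, - 75, - 73.36, - 65,-56/11, - 8 * sqrt( 5)/15, sqrt( 2)/2, sqrt(7),E, pi, sqrt (10), sqrt( 11), sqrt ( 19),24*sqrt( 11)/11, 24,53, 83, 47*sqrt (6) ] 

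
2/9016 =1/4508 = 0.00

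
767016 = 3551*216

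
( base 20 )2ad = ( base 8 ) 1765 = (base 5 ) 13023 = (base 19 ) 2F6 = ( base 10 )1013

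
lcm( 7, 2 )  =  14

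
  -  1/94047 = - 1 + 94046/94047 = - 0.00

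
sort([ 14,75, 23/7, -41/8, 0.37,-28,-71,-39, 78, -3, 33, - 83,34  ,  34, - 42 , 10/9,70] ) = [ - 83,-71,-42,-39, - 28,- 41/8,-3 , 0.37, 10/9, 23/7, 14, 33, 34, 34,70, 75, 78]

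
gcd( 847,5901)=7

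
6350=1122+5228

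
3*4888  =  14664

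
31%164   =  31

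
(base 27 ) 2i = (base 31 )2a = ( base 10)72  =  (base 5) 242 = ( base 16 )48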